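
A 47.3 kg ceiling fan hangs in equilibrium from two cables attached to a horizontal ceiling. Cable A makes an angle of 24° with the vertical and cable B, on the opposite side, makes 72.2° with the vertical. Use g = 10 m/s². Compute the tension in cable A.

Angles from the horizontal: cable A is 90° − 24° = 66°, cable B is 90° − 72.2° = 17.8°.
Weight W = 47.3 × 10 = 473 N acts straight down.
Horizontal: T_A cos 66° = T_B cos 17.8°  →  T_B = 0.4272 T_A.
Vertical: T_A sin 66° + T_B sin 17.8° = 473.
Substituting the horizontal relation into the vertical equation gives 1.044 T_A = 473, so T_A = 453 N.

T_A ≈ 453 N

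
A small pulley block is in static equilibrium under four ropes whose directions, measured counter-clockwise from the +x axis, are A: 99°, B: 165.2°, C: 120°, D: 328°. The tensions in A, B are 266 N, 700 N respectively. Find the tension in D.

Resolve: ΣF_x = 266 cos 99° + 700 cos 165.2° + T_C cos 120° + T_D cos 328° = 0.
        ΣF_y = 266 sin 99° + 700 sin 165.2° + T_C sin 120° + T_D sin 328° = 0.
The known terms sum to (-718.4, 441.5) N, so -0.5000 T_C + 0.8480 T_D = 718.4 and 0.8660 T_C − 0.5299 T_D = -441.5.
Solving simultaneously: T_C = 13.30 N, T_D = 854.9 N.

T_D ≈ 855 N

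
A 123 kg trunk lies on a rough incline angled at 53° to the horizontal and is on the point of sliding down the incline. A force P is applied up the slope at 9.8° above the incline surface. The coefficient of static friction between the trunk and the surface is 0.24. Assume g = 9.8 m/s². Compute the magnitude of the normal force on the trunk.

On the verge of sliding down the incline, friction equals μN and acts up the slope.
Perpendicular: N + P sin 9.8° = W cos 53° = 725.4 N.
Along incline: P cos 9.8° + μN = W sin 53° with W sin 53° = 962.7 N.
Solving the pair for P and N: P = 834.9 N, N = 583.3 N (and f = μN = 140 N).

N ≈ 583 N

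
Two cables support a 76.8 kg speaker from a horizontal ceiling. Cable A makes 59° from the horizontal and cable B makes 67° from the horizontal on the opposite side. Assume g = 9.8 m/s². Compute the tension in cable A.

Weight W = 76.8 × 9.8 = 752.6 N acts straight down.
Horizontal: T_A cos 59° = T_B cos 67°  →  T_B = 1.318 T_A.
Vertical: T_A sin 59° + T_B sin 67° = 752.6.
Substituting the horizontal relation into the vertical equation gives 2.071 T_A = 752.6, so T_A = 363.5 N.

T_A ≈ 364 N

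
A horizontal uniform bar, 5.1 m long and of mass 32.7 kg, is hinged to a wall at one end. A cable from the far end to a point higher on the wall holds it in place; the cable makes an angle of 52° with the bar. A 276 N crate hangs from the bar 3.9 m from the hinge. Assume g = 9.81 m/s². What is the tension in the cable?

T ≈ 471 N

Take torques about the hinge: T sin 52° · 5.1 = 32.7×9.81×2.55 + 276×3.9 = 1894.4 N·m.
So T = 1894.4 / (0.7880 × 5.1) = 471.38 N.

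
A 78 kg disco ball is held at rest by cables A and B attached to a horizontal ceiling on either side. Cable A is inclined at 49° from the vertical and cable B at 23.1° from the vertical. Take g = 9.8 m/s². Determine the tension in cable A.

Angles from the horizontal: cable A is 90° − 49° = 41°, cable B is 90° − 23.1° = 66.9°.
Weight W = 78 × 9.8 = 764.4 N acts straight down.
Horizontal: T_A cos 41° = T_B cos 66.9°  →  T_B = 1.924 T_A.
Vertical: T_A sin 41° + T_B sin 66.9° = 764.4.
Substituting the horizontal relation into the vertical equation gives 2.425 T_A = 764.4, so T_A = 315.2 N.

T_A ≈ 315 N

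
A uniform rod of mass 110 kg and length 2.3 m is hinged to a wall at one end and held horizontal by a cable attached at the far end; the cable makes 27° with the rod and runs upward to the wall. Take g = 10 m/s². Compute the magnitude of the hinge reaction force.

|H| ≈ 1210 N

Take torques about the hinge: T sin 27° · 2.3 = 110×10×1.15 = 1265 N·m.
So T = 1265 / (0.4540 × 2.3) = 1211.5 N.
ΣF_x = 0: H_x = T cos 27° = 1079.4 N.
ΣF_y = 0: H_y = (110×10) − T sin 27° = 1100 − 550 = 550 N.
|H| = √(H_x² + H_y²) = √((1079.4)² + (550)²) = 1211.5 N.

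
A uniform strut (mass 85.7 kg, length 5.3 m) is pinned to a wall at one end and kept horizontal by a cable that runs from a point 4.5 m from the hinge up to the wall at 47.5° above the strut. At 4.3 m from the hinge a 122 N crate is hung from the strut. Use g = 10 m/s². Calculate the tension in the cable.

Take torques about the hinge: T sin 47.5° · 4.5 = 85.7×10×2.65 + 122×4.3 = 2795.6 N·m.
So T = 2795.6 / (0.7373 × 4.5) = 842.63 N.

T ≈ 843 N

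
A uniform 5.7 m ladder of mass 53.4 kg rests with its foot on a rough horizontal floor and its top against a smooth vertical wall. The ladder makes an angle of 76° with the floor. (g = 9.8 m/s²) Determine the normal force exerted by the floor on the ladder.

ΣF_y = 0: N_floor = 53.4×9.8 = 523.32 N.

N_floor ≈ 523 N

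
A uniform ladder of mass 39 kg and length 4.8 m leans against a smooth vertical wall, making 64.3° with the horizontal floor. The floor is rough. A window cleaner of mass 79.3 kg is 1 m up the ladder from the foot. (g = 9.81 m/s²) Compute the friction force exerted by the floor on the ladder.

Torques about the foot: N_wall · 4.8 sin 64.3° = 39×9.81×2.4 cos 64.3° + 79.3×9.81×1 cos 64.3° → N_wall = 170.06 N.
ΣF_x = 0: f_floor = N_wall = 170.06 N.

f ≈ 170 N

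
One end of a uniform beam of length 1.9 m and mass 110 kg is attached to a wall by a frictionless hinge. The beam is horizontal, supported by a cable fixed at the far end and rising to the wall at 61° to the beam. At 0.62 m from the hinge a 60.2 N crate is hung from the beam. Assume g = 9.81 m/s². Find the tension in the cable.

Take torques about the hinge: T sin 61° · 1.9 = 110×9.81×0.95 + 60.2×0.62 = 1062.5 N·m.
So T = 1062.5 / (0.8746 × 1.9) = 639.36 N.

T ≈ 639 N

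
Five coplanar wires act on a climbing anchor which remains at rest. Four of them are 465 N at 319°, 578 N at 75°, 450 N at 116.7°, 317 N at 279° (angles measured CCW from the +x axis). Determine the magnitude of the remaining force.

Sum the known components: ΣF_x = 347.9 N, ΣF_y = 342.2 N.
For equilibrium the remaining force must supply (−ΣF_x, −ΣF_y) = (-347.9, -342.2) N.
Magnitude = √((-347.9)² + (-342.2)²) = 488 N; direction = atan2(-342.2, -347.9) = 224.5°.

F ≈ 488 N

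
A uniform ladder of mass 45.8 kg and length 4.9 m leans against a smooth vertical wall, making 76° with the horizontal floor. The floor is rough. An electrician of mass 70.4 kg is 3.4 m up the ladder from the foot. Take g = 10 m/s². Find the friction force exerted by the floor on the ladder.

f ≈ 179 N

Torques about the foot: N_wall · 4.9 sin 76° = 45.8×10×2.45 cos 76° + 70.4×10×3.4 cos 76° → N_wall = 178.89 N.
ΣF_x = 0: f_floor = N_wall = 178.89 N.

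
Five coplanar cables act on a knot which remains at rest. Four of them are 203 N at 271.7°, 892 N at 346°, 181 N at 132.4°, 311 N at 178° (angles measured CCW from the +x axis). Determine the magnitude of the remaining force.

F ≈ 517 N

Sum the known components: ΣF_x = 438.7 N, ΣF_y = -274.2 N.
For equilibrium the remaining force must supply (−ΣF_x, −ΣF_y) = (-438.7, 274.2) N.
Magnitude = √((-438.7)² + (274.2)²) = 517.3 N; direction = atan2(274.2, -438.7) = 148.0°.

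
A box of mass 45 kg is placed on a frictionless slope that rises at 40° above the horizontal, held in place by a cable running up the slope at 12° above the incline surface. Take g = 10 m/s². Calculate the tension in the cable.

Take axes along and perpendicular to the incline. Weight components: W sin 40° = 289.3 N down-slope, W cos 40° = 344.7 N into the surface.
Along incline: T cos 12° = W sin 40° → T = 295.7 N.
Perpendicular: N = W cos 40° − T sin 12° = 283.2 N.

T ≈ 296 N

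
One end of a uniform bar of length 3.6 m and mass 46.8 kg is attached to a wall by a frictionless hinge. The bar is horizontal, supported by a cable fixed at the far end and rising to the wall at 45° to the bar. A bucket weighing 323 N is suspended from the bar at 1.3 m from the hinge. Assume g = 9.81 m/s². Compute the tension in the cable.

Take torques about the hinge: T sin 45° · 3.6 = 46.8×9.81×1.8 + 323×1.3 = 1246.3 N·m.
So T = 1246.3 / (0.7071 × 3.6) = 489.59 N.

T ≈ 490 N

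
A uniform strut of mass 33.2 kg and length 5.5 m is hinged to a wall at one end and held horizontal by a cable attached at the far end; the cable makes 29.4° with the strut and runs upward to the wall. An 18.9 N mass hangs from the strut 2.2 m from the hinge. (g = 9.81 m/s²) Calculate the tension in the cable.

T ≈ 347 N

Take torques about the hinge: T sin 29.4° · 5.5 = 33.2×9.81×2.75 + 18.9×2.2 = 937.23 N·m.
So T = 937.23 / (0.4909 × 5.5) = 347.13 N.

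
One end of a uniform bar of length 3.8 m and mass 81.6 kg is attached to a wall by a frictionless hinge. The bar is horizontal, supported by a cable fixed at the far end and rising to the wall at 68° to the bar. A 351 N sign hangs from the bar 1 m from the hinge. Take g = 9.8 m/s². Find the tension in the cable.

Take torques about the hinge: T sin 68° · 3.8 = 81.6×9.8×1.9 + 351×1 = 1870.4 N·m.
So T = 1870.4 / (0.9272 × 3.8) = 530.86 N.

T ≈ 531 N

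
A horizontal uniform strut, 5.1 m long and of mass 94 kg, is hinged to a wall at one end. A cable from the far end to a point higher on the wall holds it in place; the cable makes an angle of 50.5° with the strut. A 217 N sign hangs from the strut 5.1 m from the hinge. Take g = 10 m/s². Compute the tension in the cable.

T ≈ 890 N

Take torques about the hinge: T sin 50.5° · 5.1 = 94×10×2.55 + 217×5.1 = 3503.7 N·m.
So T = 3503.7 / (0.7716 × 5.1) = 890.33 N.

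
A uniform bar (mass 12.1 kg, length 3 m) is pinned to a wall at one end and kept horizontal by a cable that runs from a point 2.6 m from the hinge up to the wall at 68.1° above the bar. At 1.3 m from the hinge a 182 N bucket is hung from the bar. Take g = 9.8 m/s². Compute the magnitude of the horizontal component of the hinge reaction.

H_x ≈ 64.1 N

Take torques about the hinge: T sin 68.1° · 2.6 = 12.1×9.8×1.5 + 182×1.3 = 414.47 N·m.
So T = 414.47 / (0.9278 × 2.6) = 171.81 N.
ΣF_x = 0: H_x = T cos 68.1° = 64.083 N.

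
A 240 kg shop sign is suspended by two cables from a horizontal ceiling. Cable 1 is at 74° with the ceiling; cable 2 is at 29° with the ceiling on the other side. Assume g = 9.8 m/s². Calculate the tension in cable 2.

Weight W = 240 × 9.8 = 2352 N acts straight down.
Horizontal: T_1 cos 74° = T_2 cos 29°  →  T_1 = 3.173 T_2.
Vertical: T_1 sin 74° + T_2 sin 29° = 2352.
Substituting the horizontal relation into the vertical equation gives 3.535 T_2 = 2352, so T_2 = 665.4 N.

T_2 ≈ 665 N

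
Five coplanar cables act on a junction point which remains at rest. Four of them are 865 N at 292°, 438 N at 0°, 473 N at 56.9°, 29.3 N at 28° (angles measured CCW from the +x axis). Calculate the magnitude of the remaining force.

Sum the known components: ΣF_x = 1046 N, ΣF_y = -392 N.
For equilibrium the remaining force must supply (−ΣF_x, −ΣF_y) = (-1046, 392) N.
Magnitude = √((-1046)² + (392)²) = 1117 N; direction = atan2(392, -1046) = 159.5°.

F ≈ 1120 N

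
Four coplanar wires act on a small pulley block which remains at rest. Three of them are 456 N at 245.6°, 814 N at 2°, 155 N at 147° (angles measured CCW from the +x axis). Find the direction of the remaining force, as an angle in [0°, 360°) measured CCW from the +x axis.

Sum the known components: ΣF_x = 495.1 N, ΣF_y = -302.4 N.
For equilibrium the remaining force must supply (−ΣF_x, −ΣF_y) = (-495.1, 302.4) N.
Magnitude = √((-495.1)² + (302.4)²) = 580.2 N; direction = atan2(302.4, -495.1) = 148.6°.

θ ≈ 149°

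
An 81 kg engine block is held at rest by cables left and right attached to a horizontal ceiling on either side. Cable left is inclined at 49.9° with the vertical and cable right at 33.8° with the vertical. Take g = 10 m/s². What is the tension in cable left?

T_left ≈ 453 N

Angles from the horizontal: cable left is 90° − 49.9° = 40.1°, cable right is 90° − 33.8° = 56.2°.
Weight W = 81 × 10 = 810 N acts straight down.
Horizontal: T_left cos 40.1° = T_right cos 56.2°  →  T_right = 1.375 T_left.
Vertical: T_left sin 40.1° + T_right sin 56.2° = 810.
Substituting the horizontal relation into the vertical equation gives 1.787 T_left = 810, so T_left = 453.3 N.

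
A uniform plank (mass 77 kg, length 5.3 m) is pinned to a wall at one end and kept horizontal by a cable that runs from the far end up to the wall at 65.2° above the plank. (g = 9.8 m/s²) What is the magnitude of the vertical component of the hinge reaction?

Take torques about the hinge: T sin 65.2° · 5.3 = 77×9.8×2.65 = 1999.7 N·m.
So T = 1999.7 / (0.9078 × 5.3) = 415.63 N.
ΣF_y = 0: H_y = (77×9.8) − T sin 65.2° = 754.6 − 377.3 = 377.3 N.

|H_y| ≈ 377 N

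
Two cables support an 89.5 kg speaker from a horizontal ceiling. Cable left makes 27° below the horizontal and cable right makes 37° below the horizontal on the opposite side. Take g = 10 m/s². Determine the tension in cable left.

Weight W = 89.5 × 10 = 895 N acts straight down.
Horizontal: T_left cos 27° = T_right cos 37°  →  T_right = 1.116 T_left.
Vertical: T_left sin 27° + T_right sin 37° = 895.
Substituting the horizontal relation into the vertical equation gives 1.125 T_left = 895, so T_left = 795.3 N.

T_left ≈ 795 N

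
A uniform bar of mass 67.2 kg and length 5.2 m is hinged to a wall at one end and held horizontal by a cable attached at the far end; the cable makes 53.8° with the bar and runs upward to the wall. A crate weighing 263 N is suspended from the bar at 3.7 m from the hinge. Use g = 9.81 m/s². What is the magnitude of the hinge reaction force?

|H| ≈ 554 N

Take torques about the hinge: T sin 53.8° · 5.2 = 67.2×9.81×2.6 + 263×3.7 = 2687.1 N·m.
So T = 2687.1 / (0.8070 × 5.2) = 640.37 N.
ΣF_x = 0: H_x = T cos 53.8° = 378.2 N.
ΣF_y = 0: H_y = (67.2×9.81 + 263) − T sin 53.8° = 922.23 − 516.75 = 405.48 N.
|H| = √(H_x² + H_y²) = √((378.2)² + (405.48)²) = 554.49 N.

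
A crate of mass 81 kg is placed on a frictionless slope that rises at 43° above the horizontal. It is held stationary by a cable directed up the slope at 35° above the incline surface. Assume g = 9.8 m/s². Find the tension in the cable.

Take axes along and perpendicular to the incline. Weight components: W sin 43° = 541.4 N down-slope, W cos 43° = 580.5 N into the surface.
Along incline: T cos 35° = W sin 43° → T = 660.9 N.
Perpendicular: N = W cos 43° − T sin 35° = 201.5 N.

T ≈ 661 N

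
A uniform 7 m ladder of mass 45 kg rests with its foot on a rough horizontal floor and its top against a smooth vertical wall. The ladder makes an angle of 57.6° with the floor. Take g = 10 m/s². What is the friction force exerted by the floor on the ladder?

f ≈ 143 N

Torques about the foot: N_wall · 7 sin 57.6° = 45×10×3.5 cos 57.6° → N_wall = 142.79 N.
ΣF_x = 0: f_floor = N_wall = 142.79 N.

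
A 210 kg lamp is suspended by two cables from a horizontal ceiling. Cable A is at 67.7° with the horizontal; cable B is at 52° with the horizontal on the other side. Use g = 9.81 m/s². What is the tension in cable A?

T_A ≈ 1460 N

Weight W = 210 × 9.81 = 2060 N acts straight down.
Horizontal: T_A cos 67.7° = T_B cos 52°  →  T_B = 0.6163 T_A.
Vertical: T_A sin 67.7° + T_B sin 52° = 2060.
Substituting the horizontal relation into the vertical equation gives 1.411 T_A = 2060, so T_A = 1460 N.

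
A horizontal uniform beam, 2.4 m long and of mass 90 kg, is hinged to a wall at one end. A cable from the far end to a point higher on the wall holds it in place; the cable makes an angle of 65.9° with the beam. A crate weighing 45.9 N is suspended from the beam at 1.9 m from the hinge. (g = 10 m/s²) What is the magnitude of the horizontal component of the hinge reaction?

Take torques about the hinge: T sin 65.9° · 2.4 = 90×10×1.2 + 45.9×1.9 = 1167.2 N·m.
So T = 1167.2 / (0.9128 × 2.4) = 532.78 N.
ΣF_x = 0: H_x = T cos 65.9° = 217.55 N.

H_x ≈ 218 N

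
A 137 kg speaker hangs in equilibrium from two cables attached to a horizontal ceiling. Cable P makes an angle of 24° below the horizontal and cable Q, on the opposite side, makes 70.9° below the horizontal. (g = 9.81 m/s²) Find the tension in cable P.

Weight W = 137 × 9.81 = 1344 N acts straight down.
Horizontal: T_P cos 24° = T_Q cos 70.9°  →  T_Q = 2.792 T_P.
Vertical: T_P sin 24° + T_Q sin 70.9° = 1344.
Substituting the horizontal relation into the vertical equation gives 3.045 T_P = 1344, so T_P = 441.4 N.

T_P ≈ 441 N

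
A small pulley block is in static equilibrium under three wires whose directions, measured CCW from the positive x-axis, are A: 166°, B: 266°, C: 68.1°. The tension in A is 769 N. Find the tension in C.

Resolve: ΣF_x = 769 cos 166° + T_B cos 266° + T_C cos 68.1° = 0.
        ΣF_y = 769 sin 166° + T_B sin 266° + T_C sin 68.1° = 0.
The known terms sum to (-746.2, 186) N, so -0.0698 T_B + 0.3730 T_C = 746.2 and -0.9976 T_B + 0.9278 T_C = -186.
Solving simultaneously: T_B = 2478 N, T_C = 2464 N.

T_C ≈ 2460 N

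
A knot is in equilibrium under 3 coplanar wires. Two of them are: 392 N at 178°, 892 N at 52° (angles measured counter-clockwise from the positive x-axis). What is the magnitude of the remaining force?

Sum the known components: ΣF_x = 157.4 N, ΣF_y = 716.6 N.
For equilibrium the remaining force must supply (−ΣF_x, −ΣF_y) = (-157.4, -716.6) N.
Magnitude = √((-157.4)² + (-716.6)²) = 733.7 N; direction = atan2(-716.6, -157.4) = 257.6°.

F ≈ 734 N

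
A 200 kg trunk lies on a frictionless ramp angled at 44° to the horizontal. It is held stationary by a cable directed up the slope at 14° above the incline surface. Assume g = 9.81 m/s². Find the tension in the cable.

T ≈ 1400 N

Take axes along and perpendicular to the incline. Weight components: W sin 44° = 1363 N down-slope, W cos 44° = 1411 N into the surface.
Along incline: T cos 14° = W sin 44° → T = 1405 N.
Perpendicular: N = W cos 44° − T sin 14° = 1072 N.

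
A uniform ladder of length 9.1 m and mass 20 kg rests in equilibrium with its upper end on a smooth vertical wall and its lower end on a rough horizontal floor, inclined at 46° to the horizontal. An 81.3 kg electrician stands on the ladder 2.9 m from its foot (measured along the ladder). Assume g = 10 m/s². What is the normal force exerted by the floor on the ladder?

N_floor ≈ 1010 N

ΣF_y = 0: N_floor = 20×10 + 81.3×10 = 1013 N.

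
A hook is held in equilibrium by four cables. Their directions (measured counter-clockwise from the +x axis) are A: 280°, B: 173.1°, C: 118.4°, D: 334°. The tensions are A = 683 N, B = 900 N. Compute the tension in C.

Resolve: ΣF_x = 683 cos 280° + 900 cos 173.1° + T_C cos 118.4° + T_D cos 334° = 0.
        ΣF_y = 683 sin 280° + 900 sin 173.1° + T_C sin 118.4° + T_D sin 334° = 0.
The known terms sum to (-774.9, -564.5) N, so -0.4756 T_C + 0.8988 T_D = 774.9 and 0.8796 T_C − 0.4384 T_D = 564.5.
Solving simultaneously: T_C = 1455 N, T_D = 1632 N.

T_C ≈ 1460 N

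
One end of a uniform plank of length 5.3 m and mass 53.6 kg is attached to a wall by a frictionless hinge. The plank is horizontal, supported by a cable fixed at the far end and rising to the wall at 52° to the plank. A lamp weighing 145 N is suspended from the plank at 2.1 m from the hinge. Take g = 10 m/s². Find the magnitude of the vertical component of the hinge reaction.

|H_y| ≈ 356 N

Take torques about the hinge: T sin 52° · 5.3 = 53.6×10×2.65 + 145×2.1 = 1724.9 N·m.
So T = 1724.9 / (0.7880 × 5.3) = 413.01 N.
ΣF_y = 0: H_y = (53.6×10 + 145) − T sin 52° = 681 − 325.45 = 355.55 N.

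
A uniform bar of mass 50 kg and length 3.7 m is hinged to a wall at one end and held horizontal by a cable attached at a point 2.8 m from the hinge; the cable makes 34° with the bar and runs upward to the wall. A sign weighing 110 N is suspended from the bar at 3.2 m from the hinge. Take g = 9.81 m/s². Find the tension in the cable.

Take torques about the hinge: T sin 34° · 2.8 = 50×9.81×1.85 + 110×3.2 = 1259.4 N·m.
So T = 1259.4 / (0.5592 × 2.8) = 804.36 N.

T ≈ 804 N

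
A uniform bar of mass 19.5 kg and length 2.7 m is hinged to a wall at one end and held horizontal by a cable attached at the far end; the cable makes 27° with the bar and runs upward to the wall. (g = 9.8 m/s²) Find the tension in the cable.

Take torques about the hinge: T sin 27° · 2.7 = 19.5×9.8×1.35 = 257.99 N·m.
So T = 257.99 / (0.4540 × 2.7) = 210.47 N.

T ≈ 210 N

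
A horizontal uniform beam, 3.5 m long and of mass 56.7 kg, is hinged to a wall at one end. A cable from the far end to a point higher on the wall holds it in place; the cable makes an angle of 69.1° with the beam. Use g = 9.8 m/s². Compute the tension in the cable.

Take torques about the hinge: T sin 69.1° · 3.5 = 56.7×9.8×1.75 = 972.41 N·m.
So T = 972.41 / (0.9342 × 3.5) = 297.4 N.

T ≈ 297 N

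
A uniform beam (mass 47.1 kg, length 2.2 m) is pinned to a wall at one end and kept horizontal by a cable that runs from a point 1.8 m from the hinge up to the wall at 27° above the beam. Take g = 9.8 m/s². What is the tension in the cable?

T ≈ 621 N

Take torques about the hinge: T sin 27° · 1.8 = 47.1×9.8×1.1 = 507.74 N·m.
So T = 507.74 / (0.4540 × 1.8) = 621.33 N.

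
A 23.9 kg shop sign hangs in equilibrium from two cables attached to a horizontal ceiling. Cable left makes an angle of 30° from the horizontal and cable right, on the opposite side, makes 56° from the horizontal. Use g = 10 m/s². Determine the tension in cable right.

Weight W = 23.9 × 10 = 239 N acts straight down.
Horizontal: T_left cos 30° = T_right cos 56°  →  T_left = 0.6457 T_right.
Vertical: T_left sin 30° + T_right sin 56° = 239.
Substituting the horizontal relation into the vertical equation gives 1.152 T_right = 239, so T_right = 207.5 N.

T_right ≈ 207 N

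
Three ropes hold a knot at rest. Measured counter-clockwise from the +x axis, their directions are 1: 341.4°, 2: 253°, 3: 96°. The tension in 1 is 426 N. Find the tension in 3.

T_3 ≈ 1090 N

Resolve: ΣF_x = 426 cos 341.4° + T_2 cos 253° + T_3 cos 96° = 0.
        ΣF_y = 426 sin 341.4° + T_2 sin 253° + T_3 sin 96° = 0.
The known terms sum to (403.7, -135.9) N, so -0.2924 T_2 − 0.1045 T_3 = -403.7 and -0.9563 T_2 + 0.9945 T_3 = 135.9.
Solving simultaneously: T_2 = 991.3 N, T_3 = 1090 N.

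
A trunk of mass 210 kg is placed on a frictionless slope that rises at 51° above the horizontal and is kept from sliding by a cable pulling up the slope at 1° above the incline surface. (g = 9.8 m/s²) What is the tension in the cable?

Take axes along and perpendicular to the incline. Weight components: W sin 51° = 1599 N down-slope, W cos 51° = 1295 N into the surface.
Along incline: T cos 1° = W sin 51° → T = 1600 N.
Perpendicular: N = W cos 51° − T sin 1° = 1267 N.

T ≈ 1600 N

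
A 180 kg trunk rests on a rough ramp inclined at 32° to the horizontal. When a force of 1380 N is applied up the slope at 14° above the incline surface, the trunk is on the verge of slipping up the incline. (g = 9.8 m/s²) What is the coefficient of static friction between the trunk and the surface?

On the verge of sliding up the incline, friction is at its maximum μN and acts down the slope.
Perpendicular to incline: N = W cos 32° − P sin 14° = 1496 − 333.9 = 1162 N.
Along incline: P cos 14° − μN = W sin 32° → μ = −(W sin 32° − P cos 14°) / N = 0.3478.

μ ≈ 0.348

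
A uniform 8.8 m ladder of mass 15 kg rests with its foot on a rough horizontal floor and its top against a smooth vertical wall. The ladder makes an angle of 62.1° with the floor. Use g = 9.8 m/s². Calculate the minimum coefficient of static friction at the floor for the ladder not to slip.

ΣF_y = 0: N_floor = 15×9.8 = 147 N.
Torques about the foot: N_wall · 8.8 sin 62.1° = 15×9.8×4.4 cos 62.1° → N_wall = 38.916 N.
ΣF_x = 0: f_floor = N_wall = 38.916 N.
μ_min = f_floor / N_floor = 38.916 / 147 = 0.2647.

μ_min ≈ 0.265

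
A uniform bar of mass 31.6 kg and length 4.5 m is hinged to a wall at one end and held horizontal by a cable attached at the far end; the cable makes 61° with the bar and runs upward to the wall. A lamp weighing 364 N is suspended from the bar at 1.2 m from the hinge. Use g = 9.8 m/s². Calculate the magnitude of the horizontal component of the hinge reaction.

H_x ≈ 140 N

Take torques about the hinge: T sin 61° · 4.5 = 31.6×9.8×2.25 + 364×1.2 = 1133.6 N·m.
So T = 1133.6 / (0.8746 × 4.5) = 288.02 N.
ΣF_x = 0: H_x = T cos 61° = 139.63 N.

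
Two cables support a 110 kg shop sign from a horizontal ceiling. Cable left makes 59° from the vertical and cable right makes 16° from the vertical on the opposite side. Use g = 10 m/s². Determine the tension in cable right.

T_right ≈ 976 N

Angles from the horizontal: cable left is 90° − 59° = 31°, cable right is 90° − 16° = 74°.
Weight W = 110 × 10 = 1100 N acts straight down.
Horizontal: T_left cos 31° = T_right cos 74°  →  T_left = 0.3216 T_right.
Vertical: T_left sin 31° + T_right sin 74° = 1100.
Substituting the horizontal relation into the vertical equation gives 1.127 T_right = 1100, so T_right = 976.1 N.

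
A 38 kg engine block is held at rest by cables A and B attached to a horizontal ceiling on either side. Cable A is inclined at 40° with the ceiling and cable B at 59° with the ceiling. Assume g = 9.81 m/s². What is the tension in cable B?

Weight W = 38 × 9.81 = 372.8 N acts straight down.
Horizontal: T_A cos 40° = T_B cos 59°  →  T_A = 0.6723 T_B.
Vertical: T_A sin 40° + T_B sin 59° = 372.8.
Substituting the horizontal relation into the vertical equation gives 1.289 T_B = 372.8, so T_B = 289.1 N.

T_B ≈ 289 N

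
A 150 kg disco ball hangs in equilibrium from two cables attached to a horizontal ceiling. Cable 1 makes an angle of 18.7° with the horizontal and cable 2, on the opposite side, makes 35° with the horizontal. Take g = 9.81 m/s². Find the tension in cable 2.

Weight W = 150 × 9.81 = 1472 N acts straight down.
Horizontal: T_1 cos 18.7° = T_2 cos 35°  →  T_1 = 0.8648 T_2.
Vertical: T_1 sin 18.7° + T_2 sin 35° = 1472.
Substituting the horizontal relation into the vertical equation gives 0.8508 T_2 = 1472, so T_2 = 1729 N.

T_2 ≈ 1730 N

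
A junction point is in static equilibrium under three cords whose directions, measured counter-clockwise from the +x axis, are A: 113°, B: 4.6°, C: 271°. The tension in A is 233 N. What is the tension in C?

T_C ≈ 222 N

Resolve: ΣF_x = 233 cos 113° + T_B cos 4.6° + T_C cos 271° = 0.
        ΣF_y = 233 sin 113° + T_B sin 4.6° + T_C sin 271° = 0.
The known terms sum to (-91.04, 214.5) N, so 0.9968 T_B + 0.0175 T_C = 91.04 and 0.0802 T_B − 0.9998 T_C = -214.5.
Solving simultaneously: T_B = 87.46 N, T_C = 221.5 N.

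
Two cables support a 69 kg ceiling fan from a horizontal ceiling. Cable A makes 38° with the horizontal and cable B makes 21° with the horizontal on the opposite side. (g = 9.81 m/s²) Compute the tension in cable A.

T_A ≈ 737 N

Weight W = 69 × 9.81 = 676.9 N acts straight down.
Horizontal: T_A cos 38° = T_B cos 21°  →  T_B = 0.8441 T_A.
Vertical: T_A sin 38° + T_B sin 21° = 676.9.
Substituting the horizontal relation into the vertical equation gives 0.9182 T_A = 676.9, so T_A = 737.2 N.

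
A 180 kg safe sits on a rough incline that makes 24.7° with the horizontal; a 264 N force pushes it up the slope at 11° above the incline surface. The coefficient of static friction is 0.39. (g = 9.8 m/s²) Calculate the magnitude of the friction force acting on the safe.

Axes along / perpendicular to the incline. W sin 24.7° = 737.1 N down-slope; W cos 24.7° = 1603 N into the surface.
Perpendicular: N = W cos 24.7° − P sin 11° = 1603 − 50.37 = 1552 N.
Along incline: P cos 11° + f = W sin 24.7° (friction acts up-slope) → f = 737.1 − 259.1 = 478 N.
|f| = 478 N ≤ μN = 605.4 N, so the safe is indeed static.

f ≈ 478 N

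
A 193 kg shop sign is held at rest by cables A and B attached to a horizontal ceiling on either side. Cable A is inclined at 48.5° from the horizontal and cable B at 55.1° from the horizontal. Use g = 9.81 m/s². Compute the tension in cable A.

Weight W = 193 × 9.81 = 1893 N acts straight down.
Horizontal: T_A cos 48.5° = T_B cos 55.1°  →  T_B = 1.158 T_A.
Vertical: T_A sin 48.5° + T_B sin 55.1° = 1893.
Substituting the horizontal relation into the vertical equation gives 1.699 T_A = 1893, so T_A = 1115 N.

T_A ≈ 1110 N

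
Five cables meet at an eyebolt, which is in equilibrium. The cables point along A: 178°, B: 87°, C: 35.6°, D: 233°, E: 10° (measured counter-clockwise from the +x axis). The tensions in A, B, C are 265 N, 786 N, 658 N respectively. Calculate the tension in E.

Resolve: ΣF_x = 265 cos 178° + 786 cos 87° + 658 cos 35.6° + T_D cos 233° + T_E cos 10° = 0.
        ΣF_y = 265 sin 178° + 786 sin 87° + 658 sin 35.6° + T_D sin 233° + T_E sin 10° = 0.
The known terms sum to (311.3, 1177) N, so -0.6018 T_D + 0.9848 T_E = -311.3 and -0.7986 T_D + 0.1736 T_E = -1177.
Solving simultaneously: T_D = 1621 N, T_E = 674.2 N.

T_E ≈ 674 N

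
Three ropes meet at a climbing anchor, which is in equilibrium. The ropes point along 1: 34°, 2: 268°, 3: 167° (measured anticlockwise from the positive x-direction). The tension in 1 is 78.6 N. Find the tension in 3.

T_3 ≈ 64.8 N

Resolve: ΣF_x = 78.6 cos 34° + T_2 cos 268° + T_3 cos 167° = 0.
        ΣF_y = 78.6 sin 34° + T_2 sin 268° + T_3 sin 167° = 0.
The known terms sum to (65.16, 43.95) N, so -0.0349 T_2 − 0.9744 T_3 = -65.16 and -0.9994 T_2 + 0.2250 T_3 = -43.95.
Solving simultaneously: T_2 = 58.56 N, T_3 = 64.78 N.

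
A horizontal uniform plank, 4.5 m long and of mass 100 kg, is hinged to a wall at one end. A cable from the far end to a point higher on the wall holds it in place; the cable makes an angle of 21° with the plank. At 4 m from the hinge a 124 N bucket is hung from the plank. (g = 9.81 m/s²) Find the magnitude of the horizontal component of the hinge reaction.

Take torques about the hinge: T sin 21° · 4.5 = 100×9.81×2.25 + 124×4 = 2703.2 N·m.
So T = 2703.2 / (0.3584 × 4.5) = 1676.3 N.
ΣF_x = 0: H_x = T cos 21° = 1564.9 N.

H_x ≈ 1560 N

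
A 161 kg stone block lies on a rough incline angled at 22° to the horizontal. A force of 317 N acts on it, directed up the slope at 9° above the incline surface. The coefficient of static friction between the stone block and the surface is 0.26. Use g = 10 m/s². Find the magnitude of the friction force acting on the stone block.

Axes along / perpendicular to the incline. W sin 22° = 603.1 N down-slope; W cos 22° = 1493 N into the surface.
Perpendicular: N = W cos 22° − P sin 9° = 1493 − 49.59 = 1443 N.
Along incline: P cos 9° + f = W sin 22° (friction acts up-slope) → f = 603.1 − 313.1 = 290 N.
|f| = 290 N ≤ μN = 375.2 N, so the stone block is indeed static.

f ≈ 290 N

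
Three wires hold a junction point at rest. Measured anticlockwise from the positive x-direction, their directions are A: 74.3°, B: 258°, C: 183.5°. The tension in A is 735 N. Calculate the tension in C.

Resolve: ΣF_x = 735 cos 74.3° + T_B cos 258° + T_C cos 183.5° = 0.
        ΣF_y = 735 sin 74.3° + T_B sin 258° + T_C sin 183.5° = 0.
The known terms sum to (198.9, 707.6) N, so -0.2079 T_B − 0.9981 T_C = -198.9 and -0.9781 T_B − 0.0610 T_C = -707.6.
Solving simultaneously: T_B = 720.3 N, T_C = 49.22 N.

T_C ≈ 49.2 N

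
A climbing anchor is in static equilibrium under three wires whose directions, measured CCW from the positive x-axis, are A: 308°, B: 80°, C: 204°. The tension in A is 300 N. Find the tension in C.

T_C ≈ 269 N

Resolve: ΣF_x = 300 cos 308° + T_B cos 80° + T_C cos 204° = 0.
        ΣF_y = 300 sin 308° + T_B sin 80° + T_C sin 204° = 0.
The known terms sum to (184.7, -236.4) N, so 0.1736 T_B − 0.9135 T_C = -184.7 and 0.9848 T_B − 0.4067 T_C = 236.4.
Solving simultaneously: T_B = 351.1 N, T_C = 268.9 N.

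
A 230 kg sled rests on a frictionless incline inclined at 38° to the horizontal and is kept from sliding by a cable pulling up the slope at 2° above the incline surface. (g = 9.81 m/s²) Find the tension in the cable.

T ≈ 1390 N

Take axes along and perpendicular to the incline. Weight components: W sin 38° = 1389 N down-slope, W cos 38° = 1778 N into the surface.
Along incline: T cos 2° = W sin 38° → T = 1390 N.
Perpendicular: N = W cos 38° − T sin 2° = 1729 N.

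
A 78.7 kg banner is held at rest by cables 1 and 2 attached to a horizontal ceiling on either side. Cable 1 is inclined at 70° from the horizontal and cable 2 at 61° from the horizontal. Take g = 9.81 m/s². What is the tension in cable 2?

T_2 ≈ 350 N

Weight W = 78.7 × 9.81 = 772 N acts straight down.
Horizontal: T_1 cos 70° = T_2 cos 61°  →  T_1 = 1.417 T_2.
Vertical: T_1 sin 70° + T_2 sin 61° = 772.
Substituting the horizontal relation into the vertical equation gives 2.207 T_2 = 772, so T_2 = 349.9 N.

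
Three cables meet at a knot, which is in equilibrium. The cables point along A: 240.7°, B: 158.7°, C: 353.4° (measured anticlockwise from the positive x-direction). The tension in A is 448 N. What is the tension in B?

T_B ≈ 1630 N

Resolve: ΣF_x = 448 cos 240.7° + T_B cos 158.7° + T_C cos 353.4° = 0.
        ΣF_y = 448 sin 240.7° + T_B sin 158.7° + T_C sin 353.4° = 0.
The known terms sum to (-219.2, -390.7) N, so -0.9317 T_B + 0.9934 T_C = 219.2 and 0.3633 T_B − 0.1149 T_C = 390.7.
Solving simultaneously: T_B = 1629 N, T_C = 1748 N.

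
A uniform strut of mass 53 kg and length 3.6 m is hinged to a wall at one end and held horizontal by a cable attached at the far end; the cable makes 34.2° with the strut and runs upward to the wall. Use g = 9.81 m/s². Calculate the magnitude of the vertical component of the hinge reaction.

|H_y| ≈ 260 N

Take torques about the hinge: T sin 34.2° · 3.6 = 53×9.81×1.8 = 935.87 N·m.
So T = 935.87 / (0.5621 × 3.6) = 462.5 N.
ΣF_y = 0: H_y = (53×9.81) − T sin 34.2° = 519.93 − 259.97 = 259.97 N.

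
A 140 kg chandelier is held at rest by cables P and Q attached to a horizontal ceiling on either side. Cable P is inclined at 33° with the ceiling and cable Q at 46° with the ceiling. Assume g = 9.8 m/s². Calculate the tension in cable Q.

T_Q ≈ 1170 N

Weight W = 140 × 9.8 = 1372 N acts straight down.
Horizontal: T_P cos 33° = T_Q cos 46°  →  T_P = 0.8283 T_Q.
Vertical: T_P sin 33° + T_Q sin 46° = 1372.
Substituting the horizontal relation into the vertical equation gives 1.17 T_Q = 1372, so T_Q = 1172 N.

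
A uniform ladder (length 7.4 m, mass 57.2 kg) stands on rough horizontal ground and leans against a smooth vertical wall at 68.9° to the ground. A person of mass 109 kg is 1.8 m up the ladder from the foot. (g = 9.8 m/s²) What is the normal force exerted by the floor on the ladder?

ΣF_y = 0: N_floor = 57.2×9.8 + 109×9.8 = 1628.8 N.

N_floor ≈ 1630 N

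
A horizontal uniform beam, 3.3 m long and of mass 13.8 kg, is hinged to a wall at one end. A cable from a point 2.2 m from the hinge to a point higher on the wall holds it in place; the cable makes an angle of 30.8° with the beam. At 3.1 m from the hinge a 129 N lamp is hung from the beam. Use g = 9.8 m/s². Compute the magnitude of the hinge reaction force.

Take torques about the hinge: T sin 30.8° · 2.2 = 13.8×9.8×1.65 + 129×3.1 = 623.05 N·m.
So T = 623.05 / (0.5120 × 2.2) = 553.08 N.
ΣF_x = 0: H_x = T cos 30.8° = 475.08 N.
ΣF_y = 0: H_y = (13.8×9.8 + 129) − T sin 30.8° = 264.24 − 283.2 = -18.963 N.
|H| = √(H_x² + H_y²) = √((475.08)² + (-18.963)²) = 475.46 N.

|H| ≈ 475 N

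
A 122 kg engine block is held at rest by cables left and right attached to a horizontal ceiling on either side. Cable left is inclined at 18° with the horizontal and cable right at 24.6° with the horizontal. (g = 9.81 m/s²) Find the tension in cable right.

Weight W = 122 × 9.81 = 1197 N acts straight down.
Horizontal: T_left cos 18° = T_right cos 24.6°  →  T_left = 0.956 T_right.
Vertical: T_left sin 18° + T_right sin 24.6° = 1197.
Substituting the horizontal relation into the vertical equation gives 0.7117 T_right = 1197, so T_right = 1682 N.

T_right ≈ 1680 N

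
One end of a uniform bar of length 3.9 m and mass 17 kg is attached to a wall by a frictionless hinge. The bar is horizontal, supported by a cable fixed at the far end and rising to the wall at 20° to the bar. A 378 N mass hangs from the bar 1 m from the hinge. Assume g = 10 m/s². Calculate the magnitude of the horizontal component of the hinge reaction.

Take torques about the hinge: T sin 20° · 3.9 = 17×10×1.95 + 378×1 = 709.5 N·m.
So T = 709.5 / (0.3420 × 3.9) = 531.91 N.
ΣF_x = 0: H_x = T cos 20° = 499.83 N.

H_x ≈ 500 N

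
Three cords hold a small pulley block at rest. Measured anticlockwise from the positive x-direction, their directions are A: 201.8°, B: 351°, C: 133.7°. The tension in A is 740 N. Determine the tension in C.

Resolve: ΣF_x = 740 cos 201.8° + T_B cos 351° + T_C cos 133.7° = 0.
        ΣF_y = 740 sin 201.8° + T_B sin 351° + T_C sin 133.7° = 0.
The known terms sum to (-687.1, -274.8) N, so 0.9877 T_B − 0.6909 T_C = 687.1 and -0.1564 T_B + 0.7230 T_C = 274.8.
Solving simultaneously: T_B = 1133 N, T_C = 625.3 N.

T_C ≈ 625 N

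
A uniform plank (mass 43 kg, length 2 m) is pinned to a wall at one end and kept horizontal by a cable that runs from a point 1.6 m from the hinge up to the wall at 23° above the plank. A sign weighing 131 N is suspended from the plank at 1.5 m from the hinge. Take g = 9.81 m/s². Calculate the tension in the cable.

T ≈ 989 N

Take torques about the hinge: T sin 23° · 1.6 = 43×9.81×1 + 131×1.5 = 618.33 N·m.
So T = 618.33 / (0.3907 × 1.6) = 989.06 N.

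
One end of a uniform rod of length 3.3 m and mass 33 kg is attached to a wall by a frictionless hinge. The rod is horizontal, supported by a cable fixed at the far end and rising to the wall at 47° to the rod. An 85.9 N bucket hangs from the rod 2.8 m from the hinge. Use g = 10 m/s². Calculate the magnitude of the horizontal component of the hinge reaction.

Take torques about the hinge: T sin 47° · 3.3 = 33×10×1.65 + 85.9×2.8 = 785.02 N·m.
So T = 785.02 / (0.7314 × 3.3) = 325.27 N.
ΣF_x = 0: H_x = T cos 47° = 221.83 N.

H_x ≈ 222 N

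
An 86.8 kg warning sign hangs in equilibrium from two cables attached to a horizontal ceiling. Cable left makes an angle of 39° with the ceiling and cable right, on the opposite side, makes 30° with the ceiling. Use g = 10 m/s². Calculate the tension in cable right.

Weight W = 86.8 × 10 = 868 N acts straight down.
Horizontal: T_left cos 39° = T_right cos 30°  →  T_left = 1.114 T_right.
Vertical: T_left sin 39° + T_right sin 30° = 868.
Substituting the horizontal relation into the vertical equation gives 1.201 T_right = 868, so T_right = 722.6 N.

T_right ≈ 723 N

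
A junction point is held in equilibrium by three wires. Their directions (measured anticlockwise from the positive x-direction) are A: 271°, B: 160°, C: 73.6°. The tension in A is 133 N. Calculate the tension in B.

T_B ≈ 39.9 N

Resolve: ΣF_x = 133 cos 271° + T_B cos 160° + T_C cos 73.6° = 0.
        ΣF_y = 133 sin 271° + T_B sin 160° + T_C sin 73.6° = 0.
The known terms sum to (2.321, -133) N, so -0.9397 T_B + 0.2823 T_C = -2.321 and 0.3420 T_B + 0.9593 T_C = 133.
Solving simultaneously: T_B = 39.85 N, T_C = 124.4 N.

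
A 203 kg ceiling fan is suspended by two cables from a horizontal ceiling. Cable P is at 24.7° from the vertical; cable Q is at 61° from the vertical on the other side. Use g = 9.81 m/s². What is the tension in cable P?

T_P ≈ 1750 N

Angles from the horizontal: cable P is 90° − 24.7° = 65.3°, cable Q is 90° − 61° = 29°.
Weight W = 203 × 9.81 = 1991 N acts straight down.
Horizontal: T_P cos 65.3° = T_Q cos 29°  →  T_Q = 0.4778 T_P.
Vertical: T_P sin 65.3° + T_Q sin 29° = 1991.
Substituting the horizontal relation into the vertical equation gives 1.14 T_P = 1991, so T_P = 1747 N.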